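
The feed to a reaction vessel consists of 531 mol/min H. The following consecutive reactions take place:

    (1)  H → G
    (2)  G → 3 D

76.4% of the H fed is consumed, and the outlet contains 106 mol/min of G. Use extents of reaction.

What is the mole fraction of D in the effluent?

Conversion of H: H consumed = 1ξ₁ = 0.764 × 531 → ξ₁ = 405.7 mol/min.
G balance: n_G = 0 + 1ξ₁ − 1ξ₂ = 106 → ξ₂ = (1·405.7 − 106)/1 = 299.7 mol/min.
Outlet amounts (n = n₀ + Σ ν·ξ):
  H: 531 − 1(405.7) = 125.3
  G: 0 + 1(405.7) − 1(299.7) = 106
  D: 0 + 3(299.7) = 899.1
Total out = 1130 mol/min; y_D = 899.1 / 1130 = 0.7954.

0.795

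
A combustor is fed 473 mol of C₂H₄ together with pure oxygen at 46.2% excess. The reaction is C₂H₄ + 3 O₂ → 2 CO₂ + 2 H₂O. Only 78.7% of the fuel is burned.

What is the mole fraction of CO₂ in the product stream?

Stoichiometric O₂ = 3 × 473 = 1419 mol; O₂ fed = 1419 × 1.462 = 2075 mol.
Fuel reacted = 0.787 × 473 → ξ = 372.3 mol.
Outlet (n = n₀ + ν ξ):
  C₂H₄: 473 − 1(372.3) = 100.7
  O₂: 2075 − 3(372.3) = 957.8
  CO₂: 0 + 2(372.3) = 744.5
  H₂O: 0 + 2(372.3) = 744.5
Total out = 2548 mol; y_CO₂ = 744.5 / 2548 = 0.2922.

0.292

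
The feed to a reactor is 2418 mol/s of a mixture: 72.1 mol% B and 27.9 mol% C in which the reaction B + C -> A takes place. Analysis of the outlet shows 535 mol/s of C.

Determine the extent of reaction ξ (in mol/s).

For C: n = n₀ − 1ξ → 535 = 674.6 − 1ξ, giving ξ = 139.6 mol/s.
Outlet amounts (n = n₀ + ν ξ):
  B: 1743 − 1(139.6) = 1604
  C: 674.6 − 1(139.6) = 535
  A: 0 + 1(139.6) = 139.6

ξ = 140 mol/s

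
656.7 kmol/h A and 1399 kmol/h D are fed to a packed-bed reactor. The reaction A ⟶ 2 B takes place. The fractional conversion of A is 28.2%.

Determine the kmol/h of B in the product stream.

A reacted = 0.282 × 656.7 = 185.2 kmol/h; ν_A = −1, so ξ = 185.2/1 = 185.2 kmol/h.
Outlet amounts (n = n₀ + ν ξ):
  A: 656.7 − 1(185.2) = 471.5
  B: 0 + 2(185.2) = 370.4
  D: 1399 (inert)

370 kmol/h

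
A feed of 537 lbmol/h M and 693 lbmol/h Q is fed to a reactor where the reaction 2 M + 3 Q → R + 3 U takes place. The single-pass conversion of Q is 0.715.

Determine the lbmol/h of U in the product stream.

495 lbmol/h

Q reacted = 0.715 × 693 = 495.5 lbmol/h; ν_Q = −3, so ξ = 495.5/3 = 165.2 lbmol/h.
Outlet amounts (n = n₀ + ν ξ):
  M: 537 − 2(165.2) = 206.7
  Q: 693 − 3(165.2) = 197.5
  R: 0 + 1(165.2) = 165.2
  U: 0 + 3(165.2) = 495.5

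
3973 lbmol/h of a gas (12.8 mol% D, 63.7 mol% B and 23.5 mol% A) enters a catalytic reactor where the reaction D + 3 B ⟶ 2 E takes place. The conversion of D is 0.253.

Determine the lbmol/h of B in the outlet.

2140 lbmol/h

D reacted = 0.253 × 508.5 = 128.7 lbmol/h; ν_D = −1, so ξ = 128.7/1 = 128.7 lbmol/h.
Outlet amounts (n = n₀ + ν ξ):
  D: 508.5 − 1(128.7) = 379.9
  B: 2531 − 3(128.7) = 2145
  E: 0 + 2(128.7) = 257.3
  A: 933.7 (inert)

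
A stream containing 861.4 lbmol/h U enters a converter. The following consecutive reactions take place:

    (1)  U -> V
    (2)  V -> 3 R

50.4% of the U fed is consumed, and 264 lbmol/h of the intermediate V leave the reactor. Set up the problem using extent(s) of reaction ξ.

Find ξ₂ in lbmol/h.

Conversion of U: U consumed = 1ξ₁ = 0.504 × 861.4 → ξ₁ = 434.1 lbmol/h.
V balance: n_V = 0 + 1ξ₁ − 1ξ₂ = 264 → ξ₂ = (1·434.1 − 264)/1 = 170.1 lbmol/h.
Outlet amounts (n = n₀ + Σ ν·ξ):
  U: 861.4 − 1(434.1) = 427.3
  V: 0 + 1(434.1) − 1(170.1) = 264
  R: 0 + 3(170.1) = 510.4

ξ₂ = 170 lbmol/h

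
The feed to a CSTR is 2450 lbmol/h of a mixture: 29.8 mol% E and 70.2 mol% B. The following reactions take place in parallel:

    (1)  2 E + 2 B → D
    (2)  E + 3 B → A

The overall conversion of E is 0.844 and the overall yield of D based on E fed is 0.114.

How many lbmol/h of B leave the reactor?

204 lbmol/h

Yield of D: 1ξ₁ / 730.1 = 0.114 → ξ₁ = 83.23 lbmol/h.
Conversion of E: 2ξ₁ + 1ξ₂ = 0.844 × 730.1 = 616.2 → ξ₂ = 449.7 lbmol/h.
Outlet amounts (n = n₀ + Σ ν·ξ):
  E: 730.1 − 2(83.23) − 1(449.7) = 113.9
  B: 1720 − 2(83.23) − 3(449.7) = 204.2
  D: 0 + 1(83.23) = 83.23
  A: 0 + 1(449.7) = 449.7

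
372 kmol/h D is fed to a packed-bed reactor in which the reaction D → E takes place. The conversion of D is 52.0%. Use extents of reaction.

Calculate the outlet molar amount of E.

D reacted = 0.52 × 372 = 193.4 kmol/h; ν_D = −1, so ξ = 193.4/1 = 193.4 kmol/h.
Outlet amounts (n = n₀ + ν ξ):
  D: 372 − 1(193.4) = 178.6
  E: 0 + 1(193.4) = 193.4

193 kmol/h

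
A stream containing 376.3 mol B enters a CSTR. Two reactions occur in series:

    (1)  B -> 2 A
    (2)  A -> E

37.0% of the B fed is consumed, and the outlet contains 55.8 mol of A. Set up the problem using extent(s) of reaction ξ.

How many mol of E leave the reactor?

223 mol

Conversion of B: B consumed = 1ξ₁ = 0.37 × 376.3 → ξ₁ = 139.2 mol.
A balance: n_A = 0 + 2ξ₁ − 1ξ₂ = 55.8 → ξ₂ = (2·139.2 − 55.8)/1 = 222.7 mol.
Outlet amounts (n = n₀ + Σ ν·ξ):
  B: 376.3 − 1(139.2) = 237.1
  A: 0 + 2(139.2) − 1(222.7) = 55.8
  E: 0 + 1(222.7) = 222.7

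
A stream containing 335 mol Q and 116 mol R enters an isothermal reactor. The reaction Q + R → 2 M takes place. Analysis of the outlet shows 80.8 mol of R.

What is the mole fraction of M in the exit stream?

For R: n = n₀ − 1ξ → 80.8 = 116 − 1ξ, giving ξ = 35.2 mol.
Outlet amounts (n = n₀ + ν ξ):
  Q: 335 − 1(35.2) = 299.8
  R: 116 − 1(35.2) = 80.8
  M: 0 + 2(35.2) = 70.4
Total out = 451 mol; y_M = 70.4 / 451 = 0.1561.

0.156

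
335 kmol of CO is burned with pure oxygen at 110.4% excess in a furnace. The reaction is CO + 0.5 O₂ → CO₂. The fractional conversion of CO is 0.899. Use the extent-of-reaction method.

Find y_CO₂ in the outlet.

0.561

Stoichiometric O₂ = 0.5 × 335 = 167.5 kmol; O₂ fed = 167.5 × 2.104 = 352.4 kmol.
Fuel reacted = 0.899 × 335 → ξ = 301.2 kmol.
Outlet (n = n₀ + ν ξ):
  CO: 335 − 1(301.2) = 33.83
  O₂: 352.4 − 0.5(301.2) = 201.8
  CO₂: 0 + 1(301.2) = 301.2
Total out = 536.8 kmol; y_CO₂ = 301.2 / 536.8 = 0.561.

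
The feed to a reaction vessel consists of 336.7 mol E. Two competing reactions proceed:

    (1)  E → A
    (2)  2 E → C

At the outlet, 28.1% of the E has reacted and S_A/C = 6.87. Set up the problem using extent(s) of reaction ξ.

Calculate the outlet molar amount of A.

73.3 mol

Conversion of E: E consumed = 0.281 × 336.7 = 94.61 mol = 1ξ₁ + 2ξ₂.
Selectivity: 1ξ₁ / (1ξ₂) = 6.87 → ξ₁ = 6.87 ξ₂.
Substitute: (1·6.87 + 2) ξ₂ = 94.61 → ξ₂ = 10.67 mol, ξ₁ = 73.28 mol.
Outlet amounts (n = n₀ + Σ ν·ξ):
  E: 336.7 − 1(73.28) − 2(10.67) = 242.1
  A: 0 + 1(73.28) = 73.28
  C: 0 + 1(10.67) = 10.67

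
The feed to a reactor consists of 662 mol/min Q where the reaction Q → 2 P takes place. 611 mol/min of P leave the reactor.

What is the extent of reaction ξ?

ξ = 306 mol/min

For P: n = n₀ + 2ξ → 611 = 0 + 2ξ, giving ξ = 305.5 mol/min.
Outlet amounts (n = n₀ + ν ξ):
  Q: 662 − 1(305.5) = 356.5
  P: 0 + 2(305.5) = 611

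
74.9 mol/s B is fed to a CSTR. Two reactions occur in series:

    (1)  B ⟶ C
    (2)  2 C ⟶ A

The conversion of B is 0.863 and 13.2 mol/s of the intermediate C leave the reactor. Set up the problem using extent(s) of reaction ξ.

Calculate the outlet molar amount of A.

25.7 mol/s

Conversion of B: B consumed = 1ξ₁ = 0.863 × 74.9 → ξ₁ = 64.64 mol/s.
C balance: n_C = 0 + 1ξ₁ − 2ξ₂ = 13.2 → ξ₂ = (1·64.64 − 13.2)/2 = 25.72 mol/s.
Outlet amounts (n = n₀ + Σ ν·ξ):
  B: 74.9 − 1(64.64) = 10.26
  C: 0 + 1(64.64) − 2(25.72) = 13.2
  A: 0 + 1(25.72) = 25.72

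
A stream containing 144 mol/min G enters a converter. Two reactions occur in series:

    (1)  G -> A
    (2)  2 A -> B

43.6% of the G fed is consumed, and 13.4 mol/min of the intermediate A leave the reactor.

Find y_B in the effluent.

Conversion of G: G consumed = 1ξ₁ = 0.436 × 144 → ξ₁ = 62.78 mol/min.
A balance: n_A = 0 + 1ξ₁ − 2ξ₂ = 13.4 → ξ₂ = (1·62.78 − 13.4)/2 = 24.69 mol/min.
Outlet amounts (n = n₀ + Σ ν·ξ):
  G: 144 − 1(62.78) = 81.22
  A: 0 + 1(62.78) − 2(24.69) = 13.4
  B: 0 + 1(24.69) = 24.69
Total out = 119.3 mol/min; y_B = 24.69 / 119.3 = 0.207.

0.207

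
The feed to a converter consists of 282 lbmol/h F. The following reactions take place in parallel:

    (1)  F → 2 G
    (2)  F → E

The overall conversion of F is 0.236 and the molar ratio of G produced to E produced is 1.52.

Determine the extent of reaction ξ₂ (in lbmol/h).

Conversion of F: F consumed = 0.236 × 282 = 66.55 lbmol/h = 1ξ₁ + 1ξ₂.
Selectivity: 2ξ₁ / (1ξ₂) = 1.52 → ξ₁ = 0.76 ξ₂.
Substitute: (1·0.76 + 1) ξ₂ = 66.55 → ξ₂ = 37.81 lbmol/h, ξ₁ = 28.74 lbmol/h.
Outlet amounts (n = n₀ + Σ ν·ξ):
  F: 282 − 1(28.74) − 1(37.81) = 215.4
  G: 0 + 2(28.74) = 57.48
  E: 0 + 1(37.81) = 37.81

ξ₂ = 37.8 lbmol/h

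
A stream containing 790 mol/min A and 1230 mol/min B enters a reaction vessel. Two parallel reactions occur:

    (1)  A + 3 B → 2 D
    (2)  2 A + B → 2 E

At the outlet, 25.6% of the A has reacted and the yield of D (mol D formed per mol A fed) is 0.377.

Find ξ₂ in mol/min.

ξ₂ = 26.7 mol/min

Yield of D: 2ξ₁ / 790 = 0.377 → ξ₁ = 148.9 mol/min.
Conversion of A: 1ξ₁ + 2ξ₂ = 0.256 × 790 = 202.2 → ξ₂ = 26.66 mol/min.
Outlet amounts (n = n₀ + Σ ν·ξ):
  A: 790 − 1(148.9) − 2(26.66) = 587.8
  B: 1230 − 3(148.9) − 1(26.66) = 756.6
  D: 0 + 2(148.9) = 297.8
  E: 0 + 2(26.66) = 53.33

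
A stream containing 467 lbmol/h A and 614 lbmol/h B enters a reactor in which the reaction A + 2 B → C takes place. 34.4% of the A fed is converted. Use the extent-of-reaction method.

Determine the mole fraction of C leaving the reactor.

0.211

A reacted = 0.344 × 467 = 160.6 lbmol/h; ν_A = −1, so ξ = 160.6/1 = 160.6 lbmol/h.
Outlet amounts (n = n₀ + ν ξ):
  A: 467 − 1(160.6) = 306.4
  B: 614 − 2(160.6) = 292.7
  C: 0 + 1(160.6) = 160.6
Total out = 759.7 lbmol/h; y_C = 160.6 / 759.7 = 0.2115.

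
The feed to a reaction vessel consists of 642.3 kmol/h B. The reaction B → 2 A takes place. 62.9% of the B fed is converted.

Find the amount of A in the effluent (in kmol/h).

B reacted = 0.629 × 642.3 = 404 kmol/h; ν_B = −1, so ξ = 404/1 = 404 kmol/h.
Outlet amounts (n = n₀ + ν ξ):
  B: 642.3 − 1(404) = 238.3
  A: 0 + 2(404) = 808

808 kmol/h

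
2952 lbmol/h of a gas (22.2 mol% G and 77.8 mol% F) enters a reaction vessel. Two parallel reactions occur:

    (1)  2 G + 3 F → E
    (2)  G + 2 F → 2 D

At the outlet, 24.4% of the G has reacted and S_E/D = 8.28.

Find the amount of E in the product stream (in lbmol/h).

77.6 lbmol/h

Conversion of G: G consumed = 0.244 × 655.3 = 159.9 lbmol/h = 2ξ₁ + 1ξ₂.
Selectivity: 1ξ₁ / (2ξ₂) = 8.28 → ξ₁ = 16.56 ξ₂.
Substitute: (2·16.56 + 1) ξ₂ = 159.9 → ξ₂ = 4.687 lbmol/h, ξ₁ = 77.61 lbmol/h.
Outlet amounts (n = n₀ + Σ ν·ξ):
  G: 655.3 − 2(77.61) − 1(4.687) = 495.4
  F: 2297 − 3(77.61) − 2(4.687) = 2054
  E: 0 + 1(77.61) = 77.61
  D: 0 + 2(4.687) = 9.373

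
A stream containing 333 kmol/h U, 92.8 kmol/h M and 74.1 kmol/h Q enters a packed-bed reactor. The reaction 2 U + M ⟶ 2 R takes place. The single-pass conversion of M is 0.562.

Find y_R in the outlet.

M reacted = 0.562 × 92.8 = 52.15 kmol/h; ν_M = −1, so ξ = 52.15/1 = 52.15 kmol/h.
Outlet amounts (n = n₀ + ν ξ):
  U: 333 − 2(52.15) = 228.7
  M: 92.8 − 1(52.15) = 40.65
  R: 0 + 2(52.15) = 104.3
  Q: 74.1 (inert)
Total out = 447.7 kmol/h; y_R = 104.3 / 447.7 = 0.233.

0.233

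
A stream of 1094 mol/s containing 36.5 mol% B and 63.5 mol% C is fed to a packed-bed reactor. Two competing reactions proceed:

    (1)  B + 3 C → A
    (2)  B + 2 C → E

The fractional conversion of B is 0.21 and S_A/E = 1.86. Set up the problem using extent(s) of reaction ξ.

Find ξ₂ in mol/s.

ξ₂ = 29.3 mol/s

Conversion of B: B consumed = 0.21 × 399.3 = 83.86 mol/s = 1ξ₁ + 1ξ₂.
Selectivity: 1ξ₁ / (1ξ₂) = 1.86 → ξ₁ = 1.86 ξ₂.
Substitute: (1·1.86 + 1) ξ₂ = 83.86 → ξ₂ = 29.32 mol/s, ξ₁ = 54.54 mol/s.
Outlet amounts (n = n₀ + Σ ν·ξ):
  B: 399.3 − 1(54.54) − 1(29.32) = 315.5
  C: 694.7 − 3(54.54) − 2(29.32) = 472.4
  A: 0 + 1(54.54) = 54.54
  E: 0 + 1(29.32) = 29.32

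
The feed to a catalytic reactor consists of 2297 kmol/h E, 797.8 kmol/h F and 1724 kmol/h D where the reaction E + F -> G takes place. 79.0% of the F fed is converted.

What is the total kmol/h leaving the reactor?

4190 kmol/h

F reacted = 0.79 × 797.8 = 630.3 kmol/h; ν_F = −1, so ξ = 630.3/1 = 630.3 kmol/h.
Outlet amounts (n = n₀ + ν ξ):
  E: 2297 − 1(630.3) = 1667
  F: 797.8 − 1(630.3) = 167.5
  G: 0 + 1(630.3) = 630.3
  D: 1724 (inert)
Total out = 1667 + 167.5 + 630.3 + 1724 = 4189 kmol/h.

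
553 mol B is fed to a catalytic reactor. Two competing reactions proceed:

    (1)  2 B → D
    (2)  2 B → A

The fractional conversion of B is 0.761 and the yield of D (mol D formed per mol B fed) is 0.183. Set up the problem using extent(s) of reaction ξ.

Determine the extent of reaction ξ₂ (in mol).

Yield of D: 1ξ₁ / 553 = 0.183 → ξ₁ = 101.2 mol.
Conversion of B: 2ξ₁ + 2ξ₂ = 0.761 × 553 = 420.8 → ξ₂ = 109.2 mol.
Outlet amounts (n = n₀ + Σ ν·ξ):
  B: 553 − 2(101.2) − 2(109.2) = 132.2
  D: 0 + 1(101.2) = 101.2
  A: 0 + 1(109.2) = 109.2

ξ₂ = 109 mol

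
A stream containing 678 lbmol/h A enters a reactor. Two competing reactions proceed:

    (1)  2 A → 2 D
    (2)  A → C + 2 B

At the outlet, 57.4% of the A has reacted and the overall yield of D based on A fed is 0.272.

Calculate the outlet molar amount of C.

Yield of D: 2ξ₁ / 678 = 0.272 → ξ₁ = 92.21 lbmol/h.
Conversion of A: 2ξ₁ + 1ξ₂ = 0.574 × 678 = 389.2 → ξ₂ = 204.8 lbmol/h.
Outlet amounts (n = n₀ + Σ ν·ξ):
  A: 678 − 2(92.21) − 1(204.8) = 288.8
  D: 0 + 2(92.21) = 184.4
  C: 0 + 1(204.8) = 204.8
  B: 0 + 2(204.8) = 409.5

205 lbmol/h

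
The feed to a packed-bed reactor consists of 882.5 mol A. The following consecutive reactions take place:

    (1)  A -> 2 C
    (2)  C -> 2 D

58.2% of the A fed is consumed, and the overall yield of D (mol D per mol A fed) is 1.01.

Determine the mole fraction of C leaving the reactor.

0.316

Conversion of A: A consumed = 1ξ₁ = 0.582 × 882.5 → ξ₁ = 513.6 mol.
Yield of D: 2ξ₂ / 882.5 = 1.01 → ξ₂ = 445.7 mol.
Outlet amounts (n = n₀ + Σ ν·ξ):
  A: 882.5 − 1(513.6) = 368.9
  C: 0 + 2(513.6) − 1(445.7) = 581.6
  D: 0 + 2(445.7) = 891.3
Total out = 1842 mol; y_C = 581.6 / 1842 = 0.3158.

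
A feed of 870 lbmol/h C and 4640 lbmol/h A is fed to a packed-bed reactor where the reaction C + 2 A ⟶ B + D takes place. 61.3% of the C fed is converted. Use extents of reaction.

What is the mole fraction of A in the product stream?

0.718

C reacted = 0.613 × 870 = 533.3 lbmol/h; ν_C = −1, so ξ = 533.3/1 = 533.3 lbmol/h.
Outlet amounts (n = n₀ + ν ξ):
  C: 870 − 1(533.3) = 336.7
  A: 4640 − 2(533.3) = 3573
  B: 0 + 1(533.3) = 533.3
  D: 0 + 1(533.3) = 533.3
Total out = 4977 lbmol/h; y_A = 3573 / 4977 = 0.718.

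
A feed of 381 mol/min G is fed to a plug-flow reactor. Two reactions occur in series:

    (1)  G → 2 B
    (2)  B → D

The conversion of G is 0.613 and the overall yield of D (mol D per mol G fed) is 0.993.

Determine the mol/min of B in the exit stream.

Conversion of G: G consumed = 1ξ₁ = 0.613 × 381 → ξ₁ = 233.6 mol/min.
Yield of D: 1ξ₂ / 381 = 0.993 → ξ₂ = 378.3 mol/min.
Outlet amounts (n = n₀ + Σ ν·ξ):
  G: 381 − 1(233.6) = 147.4
  B: 0 + 2(233.6) − 1(378.3) = 88.77
  D: 0 + 1(378.3) = 378.3

88.8 mol/min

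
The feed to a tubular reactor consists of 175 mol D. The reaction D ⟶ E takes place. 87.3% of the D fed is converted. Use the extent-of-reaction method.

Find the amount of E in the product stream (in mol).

D reacted = 0.873 × 175 = 152.8 mol; ν_D = −1, so ξ = 152.8/1 = 152.8 mol.
Outlet amounts (n = n₀ + ν ξ):
  D: 175 − 1(152.8) = 22.22
  E: 0 + 1(152.8) = 152.8

153 mol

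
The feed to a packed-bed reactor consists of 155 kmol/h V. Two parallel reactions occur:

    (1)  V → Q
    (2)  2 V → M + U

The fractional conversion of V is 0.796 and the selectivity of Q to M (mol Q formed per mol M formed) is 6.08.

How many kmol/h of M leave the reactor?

15.3 kmol/h

Conversion of V: V consumed = 0.796 × 155 = 123.4 kmol/h = 1ξ₁ + 2ξ₂.
Selectivity: 1ξ₁ / (1ξ₂) = 6.08 → ξ₁ = 6.08 ξ₂.
Substitute: (1·6.08 + 2) ξ₂ = 123.4 → ξ₂ = 15.27 kmol/h, ξ₁ = 92.84 kmol/h.
Outlet amounts (n = n₀ + Σ ν·ξ):
  V: 155 − 1(92.84) − 2(15.27) = 31.62
  Q: 0 + 1(92.84) = 92.84
  M: 0 + 1(15.27) = 15.27
  U: 0 + 1(15.27) = 15.27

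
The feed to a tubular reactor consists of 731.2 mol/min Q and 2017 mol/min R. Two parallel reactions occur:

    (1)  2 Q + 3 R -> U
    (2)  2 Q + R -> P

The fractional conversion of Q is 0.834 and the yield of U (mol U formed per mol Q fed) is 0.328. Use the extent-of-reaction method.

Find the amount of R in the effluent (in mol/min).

1230 mol/min

Yield of U: 1ξ₁ / 731.2 = 0.328 → ξ₁ = 239.8 mol/min.
Conversion of Q: 2ξ₁ + 2ξ₂ = 0.834 × 731.2 = 609.8 → ξ₂ = 65.08 mol/min.
Outlet amounts (n = n₀ + Σ ν·ξ):
  Q: 731.2 − 2(239.8) − 2(65.08) = 121.4
  R: 2017 − 3(239.8) − 1(65.08) = 1232
  U: 0 + 1(239.8) = 239.8
  P: 0 + 1(65.08) = 65.08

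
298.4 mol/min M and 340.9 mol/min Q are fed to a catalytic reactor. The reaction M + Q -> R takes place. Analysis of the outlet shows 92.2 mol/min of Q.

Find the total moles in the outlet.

For Q: n = n₀ − 1ξ → 92.2 = 340.9 − 1ξ, giving ξ = 248.7 mol/min.
Outlet amounts (n = n₀ + ν ξ):
  M: 298.4 − 1(248.7) = 49.7
  Q: 340.9 − 1(248.7) = 92.2
  R: 0 + 1(248.7) = 248.7
Total out = 49.7 + 92.2 + 248.7 = 390.6 mol/min.

391 mol/min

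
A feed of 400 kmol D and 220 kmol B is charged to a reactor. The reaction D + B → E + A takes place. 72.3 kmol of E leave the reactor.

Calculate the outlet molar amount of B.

For E: n = n₀ + 1ξ → 72.3 = 0 + 1ξ, giving ξ = 72.3 kmol.
Outlet amounts (n = n₀ + ν ξ):
  D: 400 − 1(72.3) = 327.7
  B: 220 − 1(72.3) = 147.7
  E: 0 + 1(72.3) = 72.3
  A: 0 + 1(72.3) = 72.3

148 kmol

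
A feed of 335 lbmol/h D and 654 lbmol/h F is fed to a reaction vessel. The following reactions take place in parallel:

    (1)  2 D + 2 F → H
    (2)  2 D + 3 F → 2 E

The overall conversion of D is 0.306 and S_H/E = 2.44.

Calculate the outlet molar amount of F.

543 lbmol/h

Conversion of D: D consumed = 0.306 × 335 = 102.5 lbmol/h = 2ξ₁ + 2ξ₂.
Selectivity: 1ξ₁ / (2ξ₂) = 2.44 → ξ₁ = 4.88 ξ₂.
Substitute: (2·4.88 + 2) ξ₂ = 102.5 → ξ₂ = 8.717 lbmol/h, ξ₁ = 42.54 lbmol/h.
Outlet amounts (n = n₀ + Σ ν·ξ):
  D: 335 − 2(42.54) − 2(8.717) = 232.5
  F: 654 − 2(42.54) − 3(8.717) = 542.8
  H: 0 + 1(42.54) = 42.54
  E: 0 + 2(8.717) = 17.43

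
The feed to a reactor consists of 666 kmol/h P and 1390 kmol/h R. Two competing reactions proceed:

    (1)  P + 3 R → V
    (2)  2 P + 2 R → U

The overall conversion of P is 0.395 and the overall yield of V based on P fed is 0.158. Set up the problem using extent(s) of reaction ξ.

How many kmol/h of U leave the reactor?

78.9 kmol/h

Yield of V: 1ξ₁ / 666 = 0.158 → ξ₁ = 105.2 kmol/h.
Conversion of P: 1ξ₁ + 2ξ₂ = 0.395 × 666 = 263.1 → ξ₂ = 78.92 kmol/h.
Outlet amounts (n = n₀ + Σ ν·ξ):
  P: 666 − 1(105.2) − 2(78.92) = 402.9
  R: 1390 − 3(105.2) − 2(78.92) = 916.5
  V: 0 + 1(105.2) = 105.2
  U: 0 + 1(78.92) = 78.92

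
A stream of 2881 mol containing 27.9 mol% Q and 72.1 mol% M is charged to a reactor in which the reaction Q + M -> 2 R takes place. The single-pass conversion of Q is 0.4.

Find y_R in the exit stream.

Q reacted = 0.4 × 803.8 = 321.5 mol; ν_Q = −1, so ξ = 321.5/1 = 321.5 mol.
Outlet amounts (n = n₀ + ν ξ):
  Q: 803.8 − 1(321.5) = 482.3
  M: 2077 − 1(321.5) = 1756
  R: 0 + 2(321.5) = 643
Total out = 2881 mol; y_R = 643 / 2881 = 0.2232.

0.223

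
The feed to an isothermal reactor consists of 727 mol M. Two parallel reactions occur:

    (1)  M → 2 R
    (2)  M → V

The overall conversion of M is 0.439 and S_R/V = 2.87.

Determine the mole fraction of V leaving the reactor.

Conversion of M: M consumed = 0.439 × 727 = 319.2 mol = 1ξ₁ + 1ξ₂.
Selectivity: 2ξ₁ / (1ξ₂) = 2.87 → ξ₁ = 1.435 ξ₂.
Substitute: (1·1.435 + 1) ξ₂ = 319.2 → ξ₂ = 131.1 mol, ξ₁ = 188.1 mol.
Outlet amounts (n = n₀ + Σ ν·ξ):
  M: 727 − 1(188.1) − 1(131.1) = 407.8
  R: 0 + 2(188.1) = 376.2
  V: 0 + 1(131.1) = 131.1
Total out = 915.1 mol; y_V = 131.1 / 915.1 = 0.1432.

0.143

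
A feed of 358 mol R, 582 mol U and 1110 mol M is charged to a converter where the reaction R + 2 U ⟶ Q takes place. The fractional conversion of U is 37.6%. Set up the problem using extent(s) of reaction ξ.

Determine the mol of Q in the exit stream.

U reacted = 0.376 × 582 = 218.8 mol; ν_U = −2, so ξ = 218.8/2 = 109.4 mol.
Outlet amounts (n = n₀ + ν ξ):
  R: 358 − 1(109.4) = 248.6
  U: 582 − 2(109.4) = 363.2
  Q: 0 + 1(109.4) = 109.4
  M: 1110 (inert)

109 mol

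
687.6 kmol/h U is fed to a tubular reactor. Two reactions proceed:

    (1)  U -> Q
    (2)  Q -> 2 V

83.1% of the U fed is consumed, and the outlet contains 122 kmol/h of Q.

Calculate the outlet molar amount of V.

899 kmol/h

Conversion of U: U consumed = 1ξ₁ = 0.831 × 687.6 → ξ₁ = 571.4 kmol/h.
Q balance: n_Q = 0 + 1ξ₁ − 1ξ₂ = 122 → ξ₂ = (1·571.4 − 122)/1 = 449.4 kmol/h.
Outlet amounts (n = n₀ + Σ ν·ξ):
  U: 687.6 − 1(571.4) = 116.2
  Q: 0 + 1(571.4) − 1(449.4) = 122
  V: 0 + 2(449.4) = 898.8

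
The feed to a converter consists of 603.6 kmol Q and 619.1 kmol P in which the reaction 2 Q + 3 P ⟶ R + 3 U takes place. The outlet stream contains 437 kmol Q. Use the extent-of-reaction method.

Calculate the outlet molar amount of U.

250 kmol

For Q: n = n₀ − 2ξ → 437 = 603.6 − 2ξ, giving ξ = 83.3 kmol.
Outlet amounts (n = n₀ + ν ξ):
  Q: 603.6 − 2(83.3) = 437
  P: 619.1 − 3(83.3) = 369.2
  R: 0 + 1(83.3) = 83.3
  U: 0 + 3(83.3) = 249.9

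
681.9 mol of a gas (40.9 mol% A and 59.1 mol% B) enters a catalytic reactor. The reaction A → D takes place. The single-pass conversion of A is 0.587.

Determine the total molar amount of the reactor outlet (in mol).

A reacted = 0.587 × 278.9 = 163.7 mol; ν_A = −1, so ξ = 163.7/1 = 163.7 mol.
Outlet amounts (n = n₀ + ν ξ):
  A: 278.9 − 1(163.7) = 115.2
  D: 0 + 1(163.7) = 163.7
  B: 403 (inert)
Total out = 115.2 + 163.7 + 403 = 681.9 mol.

682 mol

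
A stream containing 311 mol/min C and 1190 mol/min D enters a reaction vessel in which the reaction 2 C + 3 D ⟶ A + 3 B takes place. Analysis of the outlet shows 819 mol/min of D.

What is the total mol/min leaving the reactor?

1380 mol/min

For D: n = n₀ − 3ξ → 819 = 1190 − 3ξ, giving ξ = 123.7 mol/min.
Outlet amounts (n = n₀ + ν ξ):
  C: 311 − 2(123.7) = 63.67
  D: 1190 − 3(123.7) = 819
  A: 0 + 1(123.7) = 123.7
  B: 0 + 3(123.7) = 371
Total out = 63.67 + 819 + 123.7 + 371 = 1377 mol/min.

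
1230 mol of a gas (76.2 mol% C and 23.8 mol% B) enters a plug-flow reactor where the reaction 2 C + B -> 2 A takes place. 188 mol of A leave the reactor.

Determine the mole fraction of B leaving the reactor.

For A: n = n₀ + 2ξ → 188 = 0 + 2ξ, giving ξ = 94 mol.
Outlet amounts (n = n₀ + ν ξ):
  C: 937.3 − 2(94) = 749.3
  B: 292.7 − 1(94) = 198.7
  A: 0 + 2(94) = 188
Total out = 1136 mol; y_B = 198.7 / 1136 = 0.1749.

0.175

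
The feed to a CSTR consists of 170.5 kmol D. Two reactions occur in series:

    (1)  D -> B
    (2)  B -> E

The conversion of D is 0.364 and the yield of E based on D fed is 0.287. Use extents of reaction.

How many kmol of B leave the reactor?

Conversion of D: D consumed = 1ξ₁ = 0.364 × 170.5 → ξ₁ = 62.06 kmol.
Yield of E: 1ξ₂ / 170.5 = 0.287 → ξ₂ = 48.93 kmol.
Outlet amounts (n = n₀ + Σ ν·ξ):
  D: 170.5 − 1(62.06) = 108.4
  B: 0 + 1(62.06) − 1(48.93) = 13.13
  E: 0 + 1(48.93) = 48.93

13.1 kmol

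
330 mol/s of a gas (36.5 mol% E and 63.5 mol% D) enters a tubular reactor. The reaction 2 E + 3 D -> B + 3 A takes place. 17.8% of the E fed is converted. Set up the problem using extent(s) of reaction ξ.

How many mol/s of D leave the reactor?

177 mol/s

E reacted = 0.178 × 120.5 = 21.44 mol/s; ν_E = −2, so ξ = 21.44/2 = 10.72 mol/s.
Outlet amounts (n = n₀ + ν ξ):
  E: 120.5 − 2(10.72) = 99.01
  D: 209.6 − 3(10.72) = 177.4
  B: 0 + 1(10.72) = 10.72
  A: 0 + 3(10.72) = 32.16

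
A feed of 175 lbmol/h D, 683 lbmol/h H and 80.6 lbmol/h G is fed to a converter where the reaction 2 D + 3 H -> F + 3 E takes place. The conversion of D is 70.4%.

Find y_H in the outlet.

D reacted = 0.704 × 175 = 123.2 lbmol/h; ν_D = −2, so ξ = 123.2/2 = 61.6 lbmol/h.
Outlet amounts (n = n₀ + ν ξ):
  D: 175 − 2(61.6) = 51.8
  H: 683 − 3(61.6) = 498.2
  F: 0 + 1(61.6) = 61.6
  E: 0 + 3(61.6) = 184.8
  G: 80.6 (inert)
Total out = 877 lbmol/h; y_H = 498.2 / 877 = 0.5681.

0.568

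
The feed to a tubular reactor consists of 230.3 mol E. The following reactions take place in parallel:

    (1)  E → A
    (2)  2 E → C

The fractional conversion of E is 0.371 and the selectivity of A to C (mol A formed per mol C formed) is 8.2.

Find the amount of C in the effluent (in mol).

Conversion of E: E consumed = 0.371 × 230.3 = 85.44 mol = 1ξ₁ + 2ξ₂.
Selectivity: 1ξ₁ / (1ξ₂) = 8.2 → ξ₁ = 8.2 ξ₂.
Substitute: (1·8.2 + 2) ξ₂ = 85.44 → ξ₂ = 8.377 mol, ξ₁ = 68.69 mol.
Outlet amounts (n = n₀ + Σ ν·ξ):
  E: 230.3 − 1(68.69) − 2(8.377) = 144.9
  A: 0 + 1(68.69) = 68.69
  C: 0 + 1(8.377) = 8.377

8.38 mol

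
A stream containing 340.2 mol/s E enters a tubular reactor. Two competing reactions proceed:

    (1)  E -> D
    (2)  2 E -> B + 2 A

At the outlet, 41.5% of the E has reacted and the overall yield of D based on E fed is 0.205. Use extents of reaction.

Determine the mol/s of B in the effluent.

Yield of D: 1ξ₁ / 340.2 = 0.205 → ξ₁ = 69.74 mol/s.
Conversion of E: 1ξ₁ + 2ξ₂ = 0.415 × 340.2 = 141.2 → ξ₂ = 35.72 mol/s.
Outlet amounts (n = n₀ + Σ ν·ξ):
  E: 340.2 − 1(69.74) − 2(35.72) = 199
  D: 0 + 1(69.74) = 69.74
  B: 0 + 1(35.72) = 35.72
  A: 0 + 2(35.72) = 71.44

35.7 mol/s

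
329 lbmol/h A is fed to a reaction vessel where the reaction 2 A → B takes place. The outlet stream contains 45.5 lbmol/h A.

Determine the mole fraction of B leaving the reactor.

0.757

For A: n = n₀ − 2ξ → 45.5 = 329 − 2ξ, giving ξ = 141.8 lbmol/h.
Outlet amounts (n = n₀ + ν ξ):
  A: 329 − 2(141.8) = 45.5
  B: 0 + 1(141.8) = 141.8
Total out = 187.2 lbmol/h; y_B = 141.8 / 187.2 = 0.757.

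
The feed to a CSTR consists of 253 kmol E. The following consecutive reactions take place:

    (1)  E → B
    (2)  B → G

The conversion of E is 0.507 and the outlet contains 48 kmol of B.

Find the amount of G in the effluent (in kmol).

Conversion of E: E consumed = 1ξ₁ = 0.507 × 253 → ξ₁ = 128.3 kmol.
B balance: n_B = 0 + 1ξ₁ − 1ξ₂ = 48 → ξ₂ = (1·128.3 − 48)/1 = 80.27 kmol.
Outlet amounts (n = n₀ + Σ ν·ξ):
  E: 253 − 1(128.3) = 124.7
  B: 0 + 1(128.3) − 1(80.27) = 48
  G: 0 + 1(80.27) = 80.27

80.3 kmol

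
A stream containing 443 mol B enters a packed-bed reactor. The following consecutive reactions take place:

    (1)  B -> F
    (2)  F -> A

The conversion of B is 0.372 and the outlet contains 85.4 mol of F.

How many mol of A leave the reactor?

Conversion of B: B consumed = 1ξ₁ = 0.372 × 443 → ξ₁ = 164.8 mol.
F balance: n_F = 0 + 1ξ₁ − 1ξ₂ = 85.4 → ξ₂ = (1·164.8 − 85.4)/1 = 79.4 mol.
Outlet amounts (n = n₀ + Σ ν·ξ):
  B: 443 − 1(164.8) = 278.2
  F: 0 + 1(164.8) − 1(79.4) = 85.4
  A: 0 + 1(79.4) = 79.4

79.4 mol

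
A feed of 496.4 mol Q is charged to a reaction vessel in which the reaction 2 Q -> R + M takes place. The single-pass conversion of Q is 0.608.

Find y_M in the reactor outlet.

Q reacted = 0.608 × 496.4 = 301.8 mol; ν_Q = −2, so ξ = 301.8/2 = 150.9 mol.
Outlet amounts (n = n₀ + ν ξ):
  Q: 496.4 − 2(150.9) = 194.6
  R: 0 + 1(150.9) = 150.9
  M: 0 + 1(150.9) = 150.9
Total out = 496.4 mol; y_M = 150.9 / 496.4 = 0.304.

0.304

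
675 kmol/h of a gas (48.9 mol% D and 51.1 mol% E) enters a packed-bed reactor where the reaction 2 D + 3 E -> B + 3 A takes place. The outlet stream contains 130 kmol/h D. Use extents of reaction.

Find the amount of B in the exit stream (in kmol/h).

For D: n = n₀ − 2ξ → 130 = 330.1 − 2ξ, giving ξ = 100 kmol/h.
Outlet amounts (n = n₀ + ν ξ):
  D: 330.1 − 2(100) = 130
  E: 344.9 − 3(100) = 44.81
  B: 0 + 1(100) = 100
  A: 0 + 3(100) = 300.1

100 kmol/h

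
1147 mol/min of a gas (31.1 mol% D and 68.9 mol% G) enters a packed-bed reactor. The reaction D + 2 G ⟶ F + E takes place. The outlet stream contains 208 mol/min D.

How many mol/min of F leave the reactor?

149 mol/min

For D: n = n₀ − 1ξ → 208 = 356.7 − 1ξ, giving ξ = 148.7 mol/min.
Outlet amounts (n = n₀ + ν ξ):
  D: 356.7 − 1(148.7) = 208
  G: 790.3 − 2(148.7) = 492.8
  F: 0 + 1(148.7) = 148.7
  E: 0 + 1(148.7) = 148.7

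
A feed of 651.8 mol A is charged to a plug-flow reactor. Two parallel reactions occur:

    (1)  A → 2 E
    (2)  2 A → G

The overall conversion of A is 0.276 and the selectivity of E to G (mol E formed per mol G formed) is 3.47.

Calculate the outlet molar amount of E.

167 mol

Conversion of A: A consumed = 0.276 × 651.8 = 179.9 mol = 1ξ₁ + 2ξ₂.
Selectivity: 2ξ₁ / (1ξ₂) = 3.47 → ξ₁ = 1.735 ξ₂.
Substitute: (1·1.735 + 2) ξ₂ = 179.9 → ξ₂ = 48.17 mol, ξ₁ = 83.57 mol.
Outlet amounts (n = n₀ + Σ ν·ξ):
  A: 651.8 − 1(83.57) − 2(48.17) = 471.9
  E: 0 + 2(83.57) = 167.1
  G: 0 + 1(48.17) = 48.17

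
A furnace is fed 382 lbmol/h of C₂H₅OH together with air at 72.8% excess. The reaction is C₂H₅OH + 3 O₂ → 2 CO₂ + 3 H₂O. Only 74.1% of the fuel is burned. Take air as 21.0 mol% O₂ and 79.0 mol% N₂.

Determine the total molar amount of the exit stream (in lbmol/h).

Stoichiometric O₂ = 3 × 382 = 1146 lbmol/h; O₂ fed = 1146 × 1.728 = 1980 lbmol/h.
N₂ fed = 1980 × 79/21 = 7450 lbmol/h.
Fuel reacted = 0.741 × 382 → ξ = 283.1 lbmol/h.
Outlet (n = n₀ + ν ξ):
  C₂H₅OH: 382 − 1(283.1) = 98.94
  O₂: 1980 − 3(283.1) = 1131
  N₂: 7450 (inert)
  CO₂: 0 + 2(283.1) = 566.1
  H₂O: 0 + 3(283.1) = 849.2
Total out = 98.94 + 1131 + 7450 + 566.1 + 849.2 = 10100 lbmol/h.

10100 lbmol/h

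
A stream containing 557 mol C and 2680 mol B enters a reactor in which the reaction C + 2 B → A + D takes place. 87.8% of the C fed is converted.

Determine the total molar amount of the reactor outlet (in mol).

C reacted = 0.878 × 557 = 489 mol; ν_C = −1, so ξ = 489/1 = 489 mol.
Outlet amounts (n = n₀ + ν ξ):
  C: 557 − 1(489) = 67.95
  B: 2680 − 2(489) = 1702
  A: 0 + 1(489) = 489
  D: 0 + 1(489) = 489
Total out = 67.95 + 1702 + 489 + 489 = 2748 mol.

2750 mol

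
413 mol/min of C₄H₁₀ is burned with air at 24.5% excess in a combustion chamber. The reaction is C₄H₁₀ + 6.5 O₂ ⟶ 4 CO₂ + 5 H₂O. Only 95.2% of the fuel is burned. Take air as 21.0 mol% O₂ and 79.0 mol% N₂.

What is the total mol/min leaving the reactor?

16900 mol/min

Stoichiometric O₂ = 6.5 × 413 = 2684 mol/min; O₂ fed = 2684 × 1.245 = 3342 mol/min.
N₂ fed = 3342 × 79/21 = 12570 mol/min.
Fuel reacted = 0.952 × 413 → ξ = 393.2 mol/min.
Outlet (n = n₀ + ν ξ):
  C₄H₁₀: 413 − 1(393.2) = 19.82
  O₂: 3342 − 6.5(393.2) = 786.6
  N₂: 12570 (inert)
  CO₂: 0 + 4(393.2) = 1573
  H₂O: 0 + 5(393.2) = 1966
Total out = 19.82 + 786.6 + 12570 + 1573 + 1966 = 16920 mol/min.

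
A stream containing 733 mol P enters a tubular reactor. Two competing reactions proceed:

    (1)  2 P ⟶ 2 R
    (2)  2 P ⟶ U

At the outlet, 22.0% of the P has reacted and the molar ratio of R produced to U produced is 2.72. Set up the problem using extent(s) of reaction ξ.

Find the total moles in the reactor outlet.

699 mol

Conversion of P: P consumed = 0.22 × 733 = 161.3 mol = 2ξ₁ + 2ξ₂.
Selectivity: 2ξ₁ / (1ξ₂) = 2.72 → ξ₁ = 1.36 ξ₂.
Substitute: (2·1.36 + 2) ξ₂ = 161.3 → ξ₂ = 34.17 mol, ξ₁ = 46.46 mol.
Outlet amounts (n = n₀ + Σ ν·ξ):
  P: 733 − 2(46.46) − 2(34.17) = 571.7
  R: 0 + 2(46.46) = 92.93
  U: 0 + 1(34.17) = 34.17
Total out = 571.7 + 92.93 + 34.17 = 698.8 mol.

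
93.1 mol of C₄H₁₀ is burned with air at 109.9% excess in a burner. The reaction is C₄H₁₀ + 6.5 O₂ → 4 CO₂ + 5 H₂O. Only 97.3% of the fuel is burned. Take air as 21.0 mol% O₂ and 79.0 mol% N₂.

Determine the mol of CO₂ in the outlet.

362 mol

Stoichiometric O₂ = 6.5 × 93.1 = 605.1 mol; O₂ fed = 605.1 × 2.099 = 1270 mol.
N₂ fed = 1270 × 79/21 = 4778 mol.
Fuel reacted = 0.973 × 93.1 → ξ = 90.59 mol.
Outlet (n = n₀ + ν ξ):
  C₄H₁₀: 93.1 − 1(90.59) = 2.514
  O₂: 1270 − 6.5(90.59) = 681.4
  N₂: 4778 (inert)
  CO₂: 0 + 4(90.59) = 362.3
  H₂O: 0 + 5(90.59) = 452.9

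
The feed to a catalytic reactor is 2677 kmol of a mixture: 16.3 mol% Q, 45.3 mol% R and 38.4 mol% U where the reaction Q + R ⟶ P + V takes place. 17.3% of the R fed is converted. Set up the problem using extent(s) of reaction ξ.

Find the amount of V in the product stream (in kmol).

210 kmol

R reacted = 0.173 × 1213 = 209.8 kmol; ν_R = −1, so ξ = 209.8/1 = 209.8 kmol.
Outlet amounts (n = n₀ + ν ξ):
  Q: 436.4 − 1(209.8) = 226.6
  R: 1213 − 1(209.8) = 1003
  P: 0 + 1(209.8) = 209.8
  V: 0 + 1(209.8) = 209.8
  U: 1028 (inert)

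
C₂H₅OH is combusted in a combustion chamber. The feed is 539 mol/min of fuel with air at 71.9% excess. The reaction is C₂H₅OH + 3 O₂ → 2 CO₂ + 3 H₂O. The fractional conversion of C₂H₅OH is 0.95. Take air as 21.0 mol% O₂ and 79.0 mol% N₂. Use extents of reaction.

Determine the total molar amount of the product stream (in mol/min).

14300 mol/min

Stoichiometric O₂ = 3 × 539 = 1617 mol/min; O₂ fed = 1617 × 1.719 = 2780 mol/min.
N₂ fed = 2780 × 79/21 = 10460 mol/min.
Fuel reacted = 0.95 × 539 → ξ = 512 mol/min.
Outlet (n = n₀ + ν ξ):
  C₂H₅OH: 539 − 1(512) = 26.95
  O₂: 2780 − 3(512) = 1243
  N₂: 10460 (inert)
  CO₂: 0 + 2(512) = 1024
  H₂O: 0 + 3(512) = 1536
Total out = 26.95 + 1243 + 10460 + 1024 + 1536 = 14290 mol/min.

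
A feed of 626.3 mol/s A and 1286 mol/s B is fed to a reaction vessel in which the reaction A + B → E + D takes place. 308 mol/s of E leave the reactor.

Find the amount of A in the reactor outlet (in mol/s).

318 mol/s

For E: n = n₀ + 1ξ → 308 = 0 + 1ξ, giving ξ = 308 mol/s.
Outlet amounts (n = n₀ + ν ξ):
  A: 626.3 − 1(308) = 318.3
  B: 1286 − 1(308) = 978
  E: 0 + 1(308) = 308
  D: 0 + 1(308) = 308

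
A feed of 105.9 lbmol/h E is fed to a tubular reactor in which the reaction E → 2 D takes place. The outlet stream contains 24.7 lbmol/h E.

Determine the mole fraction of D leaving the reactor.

0.868

For E: n = n₀ − 1ξ → 24.7 = 105.9 − 1ξ, giving ξ = 81.2 lbmol/h.
Outlet amounts (n = n₀ + ν ξ):
  E: 105.9 − 1(81.2) = 24.7
  D: 0 + 2(81.2) = 162.4
Total out = 187.1 lbmol/h; y_D = 162.4 / 187.1 = 0.868.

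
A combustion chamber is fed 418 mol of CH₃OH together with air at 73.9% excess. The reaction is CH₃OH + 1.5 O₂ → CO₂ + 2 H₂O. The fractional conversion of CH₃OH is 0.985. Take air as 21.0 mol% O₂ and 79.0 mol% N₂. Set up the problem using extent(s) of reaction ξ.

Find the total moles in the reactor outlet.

5820 mol

Stoichiometric O₂ = 1.5 × 418 = 627 mol; O₂ fed = 627 × 1.739 = 1090 mol.
N₂ fed = 1090 × 79/21 = 4102 mol.
Fuel reacted = 0.985 × 418 → ξ = 411.7 mol.
Outlet (n = n₀ + ν ξ):
  CH₃OH: 418 − 1(411.7) = 6.27
  O₂: 1090 − 1.5(411.7) = 472.8
  N₂: 4102 (inert)
  CO₂: 0 + 1(411.7) = 411.7
  H₂O: 0 + 2(411.7) = 823.5
Total out = 6.27 + 472.8 + 4102 + 411.7 + 823.5 = 5816 mol.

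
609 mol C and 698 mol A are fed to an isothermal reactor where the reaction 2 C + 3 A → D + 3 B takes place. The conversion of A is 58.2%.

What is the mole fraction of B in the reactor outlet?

A reacted = 0.582 × 698 = 406.2 mol; ν_A = −3, so ξ = 406.2/3 = 135.4 mol.
Outlet amounts (n = n₀ + ν ξ):
  C: 609 − 2(135.4) = 338.2
  A: 698 − 3(135.4) = 291.8
  D: 0 + 1(135.4) = 135.4
  B: 0 + 3(135.4) = 406.2
Total out = 1172 mol; y_B = 406.2 / 1172 = 0.3467.

0.347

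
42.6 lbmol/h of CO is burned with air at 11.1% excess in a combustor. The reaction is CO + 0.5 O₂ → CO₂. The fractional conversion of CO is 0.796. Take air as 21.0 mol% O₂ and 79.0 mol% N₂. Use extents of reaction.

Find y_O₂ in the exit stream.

Stoichiometric O₂ = 0.5 × 42.6 = 21.3 lbmol/h; O₂ fed = 21.3 × 1.111 = 23.66 lbmol/h.
N₂ fed = 23.66 × 79/21 = 89.02 lbmol/h.
Fuel reacted = 0.796 × 42.6 → ξ = 33.91 lbmol/h.
Outlet (n = n₀ + ν ξ):
  CO: 42.6 − 1(33.91) = 8.69
  O₂: 23.66 − 0.5(33.91) = 6.709
  N₂: 89.02 (inert)
  CO₂: 0 + 1(33.91) = 33.91
Total out = 138.3 lbmol/h; y_O₂ = 6.709 / 138.3 = 0.0485.

0.0485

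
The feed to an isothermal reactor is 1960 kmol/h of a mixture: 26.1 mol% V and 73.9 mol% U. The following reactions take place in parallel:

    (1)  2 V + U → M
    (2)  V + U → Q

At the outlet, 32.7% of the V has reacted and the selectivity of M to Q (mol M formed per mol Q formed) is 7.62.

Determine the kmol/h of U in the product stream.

1360 kmol/h

Conversion of V: V consumed = 0.327 × 511.6 = 167.3 kmol/h = 2ξ₁ + 1ξ₂.
Selectivity: 1ξ₁ / (1ξ₂) = 7.62 → ξ₁ = 7.62 ξ₂.
Substitute: (2·7.62 + 1) ξ₂ = 167.3 → ξ₂ = 10.3 kmol/h, ξ₁ = 78.49 kmol/h.
Outlet amounts (n = n₀ + Σ ν·ξ):
  V: 511.6 − 2(78.49) − 1(10.3) = 344.3
  U: 1448 − 1(78.49) − 1(10.3) = 1360
  M: 0 + 1(78.49) = 78.49
  Q: 0 + 1(10.3) = 10.3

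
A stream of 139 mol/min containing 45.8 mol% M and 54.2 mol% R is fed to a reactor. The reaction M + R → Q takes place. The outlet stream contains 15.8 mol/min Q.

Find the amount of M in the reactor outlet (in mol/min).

For Q: n = n₀ + 1ξ → 15.8 = 0 + 1ξ, giving ξ = 15.8 mol/min.
Outlet amounts (n = n₀ + ν ξ):
  M: 63.66 − 1(15.8) = 47.86
  R: 75.34 − 1(15.8) = 59.54
  Q: 0 + 1(15.8) = 15.8

47.9 mol/min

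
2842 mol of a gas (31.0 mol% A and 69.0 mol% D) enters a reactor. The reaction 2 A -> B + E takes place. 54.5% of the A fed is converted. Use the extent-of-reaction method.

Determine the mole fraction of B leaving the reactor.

A reacted = 0.545 × 881 = 480.2 mol; ν_A = −2, so ξ = 480.2/2 = 240.1 mol.
Outlet amounts (n = n₀ + ν ξ):
  A: 881 − 2(240.1) = 400.9
  B: 0 + 1(240.1) = 240.1
  E: 0 + 1(240.1) = 240.1
  D: 1961 (inert)
Total out = 2842 mol; y_B = 240.1 / 2842 = 0.08448.

0.0845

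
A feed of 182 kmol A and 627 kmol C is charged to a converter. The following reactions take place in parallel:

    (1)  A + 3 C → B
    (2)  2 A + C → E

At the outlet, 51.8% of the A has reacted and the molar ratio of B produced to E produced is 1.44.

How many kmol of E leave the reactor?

Conversion of A: A consumed = 0.518 × 182 = 94.28 kmol = 1ξ₁ + 2ξ₂.
Selectivity: 1ξ₁ / (1ξ₂) = 1.44 → ξ₁ = 1.44 ξ₂.
Substitute: (1·1.44 + 2) ξ₂ = 94.28 → ξ₂ = 27.41 kmol, ξ₁ = 39.46 kmol.
Outlet amounts (n = n₀ + Σ ν·ξ):
  A: 182 − 1(39.46) − 2(27.41) = 87.72
  C: 627 − 3(39.46) − 1(27.41) = 481.2
  B: 0 + 1(39.46) = 39.46
  E: 0 + 1(27.41) = 27.41

27.4 kmol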